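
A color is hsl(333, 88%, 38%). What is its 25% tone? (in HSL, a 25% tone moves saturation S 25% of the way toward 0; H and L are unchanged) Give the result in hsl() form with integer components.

S moves 25% from 88 toward 0: 88 − 22 = 66 → 66.
H and L are unchanged.

hsl(333, 66%, 38%)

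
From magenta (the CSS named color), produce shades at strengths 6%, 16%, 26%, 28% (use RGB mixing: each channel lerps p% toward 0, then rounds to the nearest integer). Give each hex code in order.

CSS magenta is rgb(255, 0, 255).
6%: (255 − 15.3 = 239.7→240, 0→0, 255 − 15.3 = 239.7→240) → #F000F0
16%: (255 − 40.8 = 214.2→214, 0→0, 255 − 40.8 = 214.2→214) → #D600D6
26%: (255 − 66.3 = 188.7→189, 0→0, 255 − 66.3 = 188.7→189) → #BD00BD
28%: (255 − 71.4 = 183.6→184, 0→0, 255 − 71.4 = 183.6→184) → #B800B8

#F000F0, #D600D6, #BD00BD, #B800B8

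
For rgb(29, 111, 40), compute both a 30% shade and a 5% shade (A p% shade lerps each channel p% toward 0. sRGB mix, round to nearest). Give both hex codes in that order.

#144e1c, #1c6926

30% shade:
  R: 29 − 8.7 = 20.3 → 20
  G: 111 + 0.3×(0−111) = 111 − 33.3 = 77.7 → 78
  B: 40 + 0.3×(0−40) = 40 − 12 = 28 → 28
  → #144e1c
5% shade:
  R: 29 + 0.05×(0−29) = 29 − 1.45 = 27.55 → 28
  G: 111 − 5.55 = 105.45 → 105
  B: 40 − 2 = 38 → 38
  → #1c6926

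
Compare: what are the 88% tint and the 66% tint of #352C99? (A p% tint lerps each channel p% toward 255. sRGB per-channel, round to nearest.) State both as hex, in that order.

#E7E6F3, #BAB7DC

#352C99 is rgb(53, 44, 153).
88% tint:
  R: 53 + 177.76 = 230.76 → 231
  G: 44 + 0.88×(255−44) = 44 + 185.68 = 229.68 → 230
  B: 153 + 0.88×(255−153) = 153 + 89.76 = 242.76 → 243
  → #E7E6F3
66% tint:
  R: 53 + 0.66×(255−53) = 53 + 133.32 = 186.32 → 186
  G: 44 + 139.26 = 183.26 → 183
  B: 153 + 0.66×(255−153) = 153 + 67.32 = 220.32 → 220
  → #BAB7DC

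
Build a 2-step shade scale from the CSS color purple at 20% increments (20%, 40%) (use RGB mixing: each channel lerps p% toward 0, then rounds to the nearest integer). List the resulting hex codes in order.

CSS purple is rgb(128, 0, 128).
20%: (128 − 25.6 = 102.4→102, 0→0, 128 − 25.6 = 102.4→102) → #660066
40%: (128 − 51.2 = 76.8→77, 0→0, 128 − 51.2 = 76.8→77) → #4D004D

#660066, #4D004D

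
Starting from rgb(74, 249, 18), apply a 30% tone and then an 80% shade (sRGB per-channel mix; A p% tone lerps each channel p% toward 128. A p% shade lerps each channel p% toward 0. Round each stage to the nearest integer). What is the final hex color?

Lerp each channel 30% toward 128:
  R: 74 + 0.3×(128−74) = 74 + 16.2 = 90.2 → 90
  G: 249 + 0.3×(128−249) = 249 − 36.3 = 212.7 → 213
  B: 18 + 0.3×(128−18) = 18 + 33 = 51 → 51
After the tone: rgb(90, 213, 51) = #5AD533.
Lerp each channel 80% toward 0:
  R: 90 − 72 = 18 → 18
  G: 213 + 0.8×(0−213) = 213 − 170.4 = 42.6 → 43
  B: 51 − 40.8 = 10.2 → 10
rgb(18, 43, 10) = #122B0A.

#122B0A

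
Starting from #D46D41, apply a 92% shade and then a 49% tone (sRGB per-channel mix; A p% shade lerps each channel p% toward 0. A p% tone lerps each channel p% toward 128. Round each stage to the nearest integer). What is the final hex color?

#D46D41 is rgb(212, 109, 65).
A 92% shade moves each channel 92% toward 0:
  R: 212 + 0.92×(0−212) = 212 − 195.04 = 16.96 → 17
  G: 109 + 0.92×(0−109) = 109 − 100.28 = 8.72 → 9
  B: 65 − 59.8 = 5.2 → 5
After the shade: rgb(17, 9, 5) = #110905.
Lerp each channel 49% toward 128:
  R: 17 + 0.49×(128−17) = 17 + 54.39 = 71.39 → 71
  G: 9 + 58.31 = 67.31 → 67
  B: 5 + 0.49×(128−5) = 5 + 60.27 = 65.27 → 65
rgb(71, 67, 65) = #474341.

#474341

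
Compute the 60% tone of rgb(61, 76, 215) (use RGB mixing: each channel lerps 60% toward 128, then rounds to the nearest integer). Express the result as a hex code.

#656ba3

A 60% tone moves each channel 60% toward 128:
  R: 61 + 0.6×(128−61) = 61 + 40.2 = 101.2 → 101
  G: 76 + 0.6×(128−76) = 76 + 31.2 = 107.2 → 107
  B: 215 + 0.6×(128−215) = 215 − 52.2 = 162.8 → 163
rgb(101, 107, 163) = #656ba3.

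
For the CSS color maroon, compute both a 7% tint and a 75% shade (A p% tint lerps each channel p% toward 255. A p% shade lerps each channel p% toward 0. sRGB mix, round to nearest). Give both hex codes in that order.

CSS maroon is rgb(128, 0, 0).
7% tint:
  R: 128 + 0.07×(255−128) = 128 + 8.89 = 136.89 → 137
  G: 0 + 0.07×(255−0) = 0 + 17.85 = 17.85 → 18
  B: 0 + 0.07×(255−0) = 0 + 17.85 = 17.85 → 18
  → #891212
75% shade:
  R: 128 − 96 = 32 → 32
  G: 0 + 0 = 0 → 0
  B: 0 + 0.75×(0−0) = 0 + 0 = 0 → 0
  → #200000

#891212, #200000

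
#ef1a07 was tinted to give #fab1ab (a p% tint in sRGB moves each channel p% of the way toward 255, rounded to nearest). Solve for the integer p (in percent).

66%

#ef1a07 is rgb(239, 26, 7); #fab1ab is rgb(250, 177, 171).
On the B channel (widest range): 171 ≈ 7 + (p/100)(255 − 7), so p ≈ 100×(171 − 7)/(255 − 7) = 16400/248 = 66.13.
p = 66 reproduces all three channels after rounding.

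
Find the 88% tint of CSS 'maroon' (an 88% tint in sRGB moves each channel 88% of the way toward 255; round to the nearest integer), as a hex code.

CSS maroon is rgb(128, 0, 0).
Lerp each channel 88% toward 255:
  R: 128 + 111.76 = 239.76 → 240
  G: 0 + 224.4 = 224.4 → 224
  B: 0 + 0.88×(255−0) = 0 + 224.4 = 224.4 → 224
rgb(240, 224, 224) = #f0e0e0.

#f0e0e0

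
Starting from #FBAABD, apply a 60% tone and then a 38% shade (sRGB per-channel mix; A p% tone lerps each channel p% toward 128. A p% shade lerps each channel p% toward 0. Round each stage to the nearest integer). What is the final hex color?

#6E5A5E

#FBAABD is rgb(251, 170, 189).
Per channel, c → c + 0.6(128 − c):
  R: 251 + 0.6×(128−251) = 251 − 73.8 = 177.2 → 177
  G: 170 − 25.2 = 144.8 → 145
  B: 189 − 36.6 = 152.4 → 152
After the tone: rgb(177, 145, 152) = #B19198.
Per channel, c → c + 0.38(0 − c):
  R: 177 − 67.26 = 109.74 → 110
  G: 145 + 0.38×(0−145) = 145 − 55.1 = 89.9 → 90
  B: 152 + 0.38×(0−152) = 152 − 57.76 = 94.24 → 94
rgb(110, 90, 94) = #6E5A5E.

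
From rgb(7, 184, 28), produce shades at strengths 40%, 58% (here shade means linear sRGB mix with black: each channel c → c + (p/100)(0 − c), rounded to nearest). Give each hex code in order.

#046E11, #034D0C

40%: (7 − 2.8 = 4.2→4, 184 − 73.6 = 110.4→110, 28 − 11.2 = 16.8→17) → #046E11
58%: (7 − 4.06 = 2.94→3, 184 − 106.72 = 77.28→77, 28 − 16.24 = 11.76→12) → #034D0C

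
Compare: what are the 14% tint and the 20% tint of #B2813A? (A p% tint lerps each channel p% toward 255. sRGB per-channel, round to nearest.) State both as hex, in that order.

#BD9356, #C19A61

#B2813A is rgb(178, 129, 58).
14% tint:
  R: 178 + 10.78 = 188.78 → 189
  G: 129 + 17.64 = 146.64 → 147
  B: 58 + 0.14×(255−58) = 58 + 27.58 = 85.58 → 86
  → #BD9356
20% tint:
  R: 178 + 0.2×(255−178) = 178 + 15.4 = 193.4 → 193
  G: 129 + 0.2×(255−129) = 129 + 25.2 = 154.2 → 154
  B: 58 + 39.4 = 97.4 → 97
  → #C19A61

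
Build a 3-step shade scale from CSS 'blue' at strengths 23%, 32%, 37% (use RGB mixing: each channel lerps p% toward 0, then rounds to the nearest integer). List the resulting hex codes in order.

#0000C4, #0000AD, #0000A1

CSS blue is rgb(0, 0, 255).
23%: (0→0, 0→0, 255 − 58.65 = 196.35→196) → #0000C4
32%: (0→0, 0→0, 255 − 81.6 = 173.4→173) → #0000AD
37%: (0→0, 0→0, 255 − 94.35 = 160.65→161) → #0000A1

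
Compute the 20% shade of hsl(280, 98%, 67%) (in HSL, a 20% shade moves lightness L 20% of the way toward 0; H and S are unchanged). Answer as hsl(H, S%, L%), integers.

L moves 20% from 67 toward 0: 67 − 13.4 = 53.6 → 54.
H and S are unchanged.

hsl(280, 98%, 54%)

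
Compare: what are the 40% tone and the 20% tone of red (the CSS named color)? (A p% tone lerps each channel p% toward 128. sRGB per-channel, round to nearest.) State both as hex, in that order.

CSS red is rgb(255, 0, 0).
40% tone:
  R: 255 − 50.8 = 204.2 → 204
  G: 0 + 0.4×(128−0) = 0 + 51.2 = 51.2 → 51
  B: 0 + 51.2 = 51.2 → 51
  → #CC3333
20% tone:
  R: 255 + 0.2×(128−255) = 255 − 25.4 = 229.6 → 230
  G: 0 + 25.6 = 25.6 → 26
  B: 0 + 0.2×(128−0) = 0 + 25.6 = 25.6 → 26
  → #E61A1A

#CC3333, #E61A1A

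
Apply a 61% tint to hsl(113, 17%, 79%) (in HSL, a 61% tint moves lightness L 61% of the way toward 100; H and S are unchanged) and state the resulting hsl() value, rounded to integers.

hsl(113, 17%, 92%)

L moves 61% from 79 toward 100: 79 + 12.81 = 91.81 → 92.
H and S are unchanged.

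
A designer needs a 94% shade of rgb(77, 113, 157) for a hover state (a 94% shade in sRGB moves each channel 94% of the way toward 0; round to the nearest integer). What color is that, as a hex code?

#050709

A 94% shade moves each channel 94% toward 0:
  R: 77 − 72.38 = 4.62 → 5
  G: 113 + 0.94×(0−113) = 113 − 106.22 = 6.78 → 7
  B: 157 + 0.94×(0−157) = 157 − 147.58 = 9.42 → 9
rgb(5, 7, 9) = #050709.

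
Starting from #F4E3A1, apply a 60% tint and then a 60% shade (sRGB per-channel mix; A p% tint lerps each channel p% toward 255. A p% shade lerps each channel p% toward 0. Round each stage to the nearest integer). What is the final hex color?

#646257

#F4E3A1 is rgb(244, 227, 161).
Lerp each channel 60% toward 255:
  R: 244 + 0.6×(255−244) = 244 + 6.6 = 250.6 → 251
  G: 227 + 16.8 = 243.8 → 244
  B: 161 + 56.4 = 217.4 → 217
After the tint: rgb(251, 244, 217) = #FBF4D9.
Per channel, c → c + 0.6(0 − c):
  R: 251 − 150.6 = 100.4 → 100
  G: 244 + 0.6×(0−244) = 244 − 146.4 = 97.6 → 98
  B: 217 + 0.6×(0−217) = 217 − 130.2 = 86.8 → 87
rgb(100, 98, 87) = #646257.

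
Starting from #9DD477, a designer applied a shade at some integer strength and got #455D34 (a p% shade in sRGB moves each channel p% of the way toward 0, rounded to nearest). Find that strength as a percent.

#9DD477 is rgb(157, 212, 119); #455D34 is rgb(69, 93, 52).
On the G channel (widest range): 93 ≈ 212 + (p/100)(0 − 212), so p ≈ 100×(93 − 212)/(0 − 212) = -11900/-212 = 56.13.
p = 56 reproduces all three channels after rounding.

56%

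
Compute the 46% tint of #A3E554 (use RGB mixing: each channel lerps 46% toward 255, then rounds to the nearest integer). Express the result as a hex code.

#A3E554 is rgb(163, 229, 84).
A 46% tint moves each channel 46% toward 255:
  R: 163 + 0.46×(255−163) = 163 + 42.32 = 205.32 → 205
  G: 229 + 0.46×(255−229) = 229 + 11.96 = 240.96 → 241
  B: 84 + 0.46×(255−84) = 84 + 78.66 = 162.66 → 163
rgb(205, 241, 163) = #CDF1A3.

#CDF1A3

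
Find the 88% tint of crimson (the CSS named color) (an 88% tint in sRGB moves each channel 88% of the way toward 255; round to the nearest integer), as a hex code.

CSS crimson is rgb(220, 20, 60).
Lerp each channel 88% toward 255:
  R: 220 + 30.8 = 250.8 → 251
  G: 20 + 206.8 = 226.8 → 227
  B: 60 + 0.88×(255−60) = 60 + 171.6 = 231.6 → 232
rgb(251, 227, 232) = #FBE3E8.

#FBE3E8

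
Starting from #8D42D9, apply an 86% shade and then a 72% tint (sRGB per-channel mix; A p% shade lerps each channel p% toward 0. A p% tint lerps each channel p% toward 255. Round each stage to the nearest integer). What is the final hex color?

#BDBAC0

#8D42D9 is rgb(141, 66, 217).
Per channel, c → c + 0.86(0 − c):
  R: 141 + 0.86×(0−141) = 141 − 121.26 = 19.74 → 20
  G: 66 − 56.76 = 9.24 → 9
  B: 217 − 186.62 = 30.38 → 30
After the shade: rgb(20, 9, 30) = #14091E.
Per channel, c → c + 0.72(255 − c):
  R: 20 + 169.2 = 189.2 → 189
  G: 9 + 0.72×(255−9) = 9 + 177.12 = 186.12 → 186
  B: 30 + 162 = 192 → 192
rgb(189, 186, 192) = #BDBAC0.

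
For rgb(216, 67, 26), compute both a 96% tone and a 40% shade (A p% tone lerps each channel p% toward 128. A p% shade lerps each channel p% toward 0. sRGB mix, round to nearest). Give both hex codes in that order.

96% tone:
  R: 216 − 84.48 = 131.52 → 132
  G: 67 + 0.96×(128−67) = 67 + 58.56 = 125.56 → 126
  B: 26 + 0.96×(128−26) = 26 + 97.92 = 123.92 → 124
  → #847E7C
40% shade:
  R: 216 + 0.4×(0−216) = 216 − 86.4 = 129.6 → 130
  G: 67 − 26.8 = 40.2 → 40
  B: 26 + 0.4×(0−26) = 26 − 10.4 = 15.6 → 16
  → #822810

#847E7C, #822810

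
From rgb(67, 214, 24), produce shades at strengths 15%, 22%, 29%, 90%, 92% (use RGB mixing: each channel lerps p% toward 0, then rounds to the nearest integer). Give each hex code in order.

#39b614, #34a713, #309811, #071502, #051102

15%: (67 − 10.05 = 56.95→57, 214 − 32.1 = 181.9→182, 24 − 3.6 = 20.4→20) → #39b614
22%: (67 − 14.74 = 52.26→52, 214 − 47.08 = 166.92→167, 24 − 5.28 = 18.72→19) → #34a713
29%: (67 − 19.43 = 47.57→48, 214 − 62.06 = 151.94→152, 24 − 6.96 = 17.04→17) → #309811
90%: (67 − 60.3 = 6.7→7, 214 − 192.6 = 21.4→21, 24 − 21.6 = 2.4→2) → #071502
92%: (67 − 61.64 = 5.36→5, 214 − 196.88 = 17.12→17, 24 − 22.08 = 1.92→2) → #051102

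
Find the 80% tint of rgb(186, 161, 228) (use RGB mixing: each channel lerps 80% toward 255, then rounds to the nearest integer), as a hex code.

Lerp each channel 80% toward 255:
  R: 186 + 0.8×(255−186) = 186 + 55.2 = 241.2 → 241
  G: 161 + 0.8×(255−161) = 161 + 75.2 = 236.2 → 236
  B: 228 + 21.6 = 249.6 → 250
rgb(241, 236, 250) = #f1ecfa.

#f1ecfa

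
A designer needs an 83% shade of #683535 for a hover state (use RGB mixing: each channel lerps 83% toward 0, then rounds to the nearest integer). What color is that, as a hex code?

#120909

#683535 is rgb(104, 53, 53).
An 83% shade moves each channel 83% toward 0:
  R: 104 − 86.32 = 17.68 → 18
  G: 53 − 43.99 = 9.01 → 9
  B: 53 − 43.99 = 9.01 → 9
rgb(18, 9, 9) = #120909.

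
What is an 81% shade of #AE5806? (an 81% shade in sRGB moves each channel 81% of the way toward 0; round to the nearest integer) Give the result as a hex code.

#211101

#AE5806 is rgb(174, 88, 6).
Per channel, c → c + 0.81(0 − c):
  R: 174 − 140.94 = 33.06 → 33
  G: 88 + 0.81×(0−88) = 88 − 71.28 = 16.72 → 17
  B: 6 + 0.81×(0−6) = 6 − 4.86 = 1.14 → 1
rgb(33, 17, 1) = #211101.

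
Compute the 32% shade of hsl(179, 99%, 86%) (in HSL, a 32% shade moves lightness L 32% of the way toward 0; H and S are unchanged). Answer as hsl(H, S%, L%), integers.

hsl(179, 99%, 58%)

L moves 32% from 86 toward 0: 86 − 27.52 = 58.48 → 58.
H and S are unchanged.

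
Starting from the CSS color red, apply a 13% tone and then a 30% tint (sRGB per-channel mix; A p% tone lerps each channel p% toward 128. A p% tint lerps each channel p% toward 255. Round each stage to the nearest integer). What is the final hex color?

#F35858

CSS red is rgb(255, 0, 0).
Lerp each channel 13% toward 128:
  R: 255 − 16.51 = 238.49 → 238
  G: 0 + 0.13×(128−0) = 0 + 16.64 = 16.64 → 17
  B: 0 + 16.64 = 16.64 → 17
After the tone: rgb(238, 17, 17) = #EE1111.
Per channel, c → c + 0.3(255 − c):
  R: 238 + 5.1 = 243.1 → 243
  G: 17 + 71.4 = 88.4 → 88
  B: 17 + 71.4 = 88.4 → 88
rgb(243, 88, 88) = #F35858.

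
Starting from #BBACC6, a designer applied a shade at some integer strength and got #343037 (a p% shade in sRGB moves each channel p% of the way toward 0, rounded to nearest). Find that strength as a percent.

#BBACC6 is rgb(187, 172, 198); #343037 is rgb(52, 48, 55).
On the B channel (widest range): 55 ≈ 198 + (p/100)(0 − 198), so p ≈ 100×(55 − 198)/(0 − 198) = -14300/-198 = 72.22.
p = 72 reproduces all three channels after rounding.

72%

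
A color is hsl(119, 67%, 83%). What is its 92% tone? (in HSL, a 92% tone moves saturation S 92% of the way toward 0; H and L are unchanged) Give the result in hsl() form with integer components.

S moves 92% from 67 toward 0: 67 − 61.64 = 5.36 → 5.
H and L are unchanged.

hsl(119, 5%, 83%)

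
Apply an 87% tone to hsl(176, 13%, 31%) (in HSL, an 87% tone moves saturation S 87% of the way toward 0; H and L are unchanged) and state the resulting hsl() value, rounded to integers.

S moves 87% from 13 toward 0: 13 − 11.31 = 1.69 → 2.
H and L are unchanged.

hsl(176, 2%, 31%)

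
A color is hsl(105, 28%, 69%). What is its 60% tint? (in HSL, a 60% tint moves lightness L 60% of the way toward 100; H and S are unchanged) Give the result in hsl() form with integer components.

hsl(105, 28%, 88%)

L moves 60% from 69 toward 100: 69 + 18.6 = 87.6 → 88.
H and S are unchanged.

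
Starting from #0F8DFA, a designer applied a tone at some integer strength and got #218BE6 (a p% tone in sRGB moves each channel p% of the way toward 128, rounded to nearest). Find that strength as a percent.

#0F8DFA is rgb(15, 141, 250); #218BE6 is rgb(33, 139, 230).
On the B channel (widest range): 230 ≈ 250 + (p/100)(128 − 250), so p ≈ 100×(230 − 250)/(128 − 250) = -2000/-122 = 16.39.
p = 16 reproduces all three channels after rounding.

16%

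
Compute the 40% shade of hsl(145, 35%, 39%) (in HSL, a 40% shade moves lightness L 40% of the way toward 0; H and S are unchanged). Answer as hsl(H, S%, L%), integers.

L moves 40% from 39 toward 0: 39 − 15.6 = 23.4 → 23.
H and S are unchanged.

hsl(145, 35%, 23%)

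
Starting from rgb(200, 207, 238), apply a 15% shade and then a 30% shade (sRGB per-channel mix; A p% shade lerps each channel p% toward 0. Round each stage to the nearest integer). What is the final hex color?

Lerp each channel 15% toward 0:
  R: 200 + 0.15×(0−200) = 200 − 30 = 170 → 170
  G: 207 + 0.15×(0−207) = 207 − 31.05 = 175.95 → 176
  B: 238 − 35.7 = 202.3 → 202
After the shade: rgb(170, 176, 202) = #aab0ca.
Per channel, c → c + 0.3(0 − c):
  R: 170 − 51 = 119 → 119
  G: 176 − 52.8 = 123.2 → 123
  B: 202 + 0.3×(0−202) = 202 − 60.6 = 141.4 → 141
rgb(119, 123, 141) = #777b8d.

#777b8d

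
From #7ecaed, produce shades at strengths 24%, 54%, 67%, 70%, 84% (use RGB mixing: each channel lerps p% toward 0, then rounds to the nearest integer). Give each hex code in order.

#609ab4, #3a5d6d, #2a434e, #263d47, #142026

#7ecaed is rgb(126, 202, 237).
24%: (126 − 30.24 = 95.76→96, 202 − 48.48 = 153.52→154, 237 − 56.88 = 180.12→180) → #609ab4
54%: (126 − 68.04 = 57.96→58, 202 − 109.08 = 92.92→93, 237 − 127.98 = 109.02→109) → #3a5d6d
67%: (126 − 84.42 = 41.58→42, 202 − 135.34 = 66.66→67, 237 − 158.79 = 78.21→78) → #2a434e
70%: (126 − 88.2 = 37.8→38, 202 − 141.4 = 60.6→61, 237 − 165.9 = 71.1→71) → #263d47
84%: (126 − 105.84 = 20.16→20, 202 − 169.68 = 32.32→32, 237 − 199.08 = 37.92→38) → #142026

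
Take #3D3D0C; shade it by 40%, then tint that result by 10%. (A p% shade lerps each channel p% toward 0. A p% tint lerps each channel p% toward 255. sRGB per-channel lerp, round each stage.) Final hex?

#3B3B20

#3D3D0C is rgb(61, 61, 12).
A 40% shade moves each channel 40% toward 0:
  R: 61 − 24.4 = 36.6 → 37
  G: 61 + 0.4×(0−61) = 61 − 24.4 = 36.6 → 37
  B: 12 + 0.4×(0−12) = 12 − 4.8 = 7.2 → 7
After the shade: rgb(37, 37, 7) = #252507.
Lerp each channel 10% toward 255:
  R: 37 + 21.8 = 58.8 → 59
  G: 37 + 21.8 = 58.8 → 59
  B: 7 + 24.8 = 31.8 → 32
rgb(59, 59, 32) = #3B3B20.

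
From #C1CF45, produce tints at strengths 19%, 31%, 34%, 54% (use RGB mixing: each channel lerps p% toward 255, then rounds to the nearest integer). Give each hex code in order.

#CDD868, #D4DE7F, #D6DF84, #E2E9A9

#C1CF45 is rgb(193, 207, 69).
19%: (193 + 11.78 = 204.78→205, 207 + 9.12 = 216.12→216, 69 + 35.34 = 104.34→104) → #CDD868
31%: (193 + 19.22 = 212.22→212, 207 + 14.88 = 221.88→222, 69 + 57.66 = 126.66→127) → #D4DE7F
34%: (193 + 21.08 = 214.08→214, 207 + 16.32 = 223.32→223, 69 + 63.24 = 132.24→132) → #D6DF84
54%: (193 + 33.48 = 226.48→226, 207 + 25.92 = 232.92→233, 69 + 100.44 = 169.44→169) → #E2E9A9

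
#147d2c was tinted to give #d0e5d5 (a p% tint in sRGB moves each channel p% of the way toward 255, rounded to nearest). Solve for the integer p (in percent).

80%

#147d2c is rgb(20, 125, 44); #d0e5d5 is rgb(208, 229, 213).
On the R channel (widest range): 208 ≈ 20 + (p/100)(255 − 20), so p ≈ 100×(208 − 20)/(255 − 20) = 18800/235 = 80.00.
p = 80 reproduces all three channels after rounding.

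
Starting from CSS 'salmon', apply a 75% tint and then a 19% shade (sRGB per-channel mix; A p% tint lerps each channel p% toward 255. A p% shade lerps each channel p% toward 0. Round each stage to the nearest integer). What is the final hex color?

#CEB5B2

CSS salmon is rgb(250, 128, 114).
Per channel, c → c + 0.75(255 − c):
  R: 250 + 3.75 = 253.75 → 254
  G: 128 + 0.75×(255−128) = 128 + 95.25 = 223.25 → 223
  B: 114 + 105.75 = 219.75 → 220
After the tint: rgb(254, 223, 220) = #FEDFDC.
A 19% shade moves each channel 19% toward 0:
  R: 254 + 0.19×(0−254) = 254 − 48.26 = 205.74 → 206
  G: 223 + 0.19×(0−223) = 223 − 42.37 = 180.63 → 181
  B: 220 + 0.19×(0−220) = 220 − 41.8 = 178.2 → 178
rgb(206, 181, 178) = #CEB5B2.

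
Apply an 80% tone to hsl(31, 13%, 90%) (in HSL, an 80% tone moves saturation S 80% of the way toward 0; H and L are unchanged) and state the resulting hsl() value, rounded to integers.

S moves 80% from 13 toward 0: 13 − 10.4 = 2.6 → 3.
H and L are unchanged.

hsl(31, 3%, 90%)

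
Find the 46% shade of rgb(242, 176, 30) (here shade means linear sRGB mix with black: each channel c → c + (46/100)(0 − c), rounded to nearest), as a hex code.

#835F10

Per channel, c → c + 0.46(0 − c):
  R: 242 + 0.46×(0−242) = 242 − 111.32 = 130.68 → 131
  G: 176 − 80.96 = 95.04 → 95
  B: 30 + 0.46×(0−30) = 30 − 13.8 = 16.2 → 16
rgb(131, 95, 16) = #835F10.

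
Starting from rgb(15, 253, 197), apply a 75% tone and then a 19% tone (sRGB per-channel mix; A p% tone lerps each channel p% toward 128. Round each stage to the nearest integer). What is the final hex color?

#69998E

Lerp each channel 75% toward 128:
  R: 15 + 84.75 = 99.75 → 100
  G: 253 − 93.75 = 159.25 → 159
  B: 197 + 0.75×(128−197) = 197 − 51.75 = 145.25 → 145
After the tone: rgb(100, 159, 145) = #649F91.
Per channel, c → c + 0.19(128 − c):
  R: 100 + 0.19×(128−100) = 100 + 5.32 = 105.32 → 105
  G: 159 + 0.19×(128−159) = 159 − 5.89 = 153.11 → 153
  B: 145 − 3.23 = 141.77 → 142
rgb(105, 153, 142) = #69998E.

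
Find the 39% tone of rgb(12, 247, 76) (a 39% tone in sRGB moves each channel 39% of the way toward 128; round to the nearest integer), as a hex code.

#39C960

Per channel, c → c + 0.39(128 − c):
  R: 12 + 0.39×(128−12) = 12 + 45.24 = 57.24 → 57
  G: 247 − 46.41 = 200.59 → 201
  B: 76 + 0.39×(128−76) = 76 + 20.28 = 96.28 → 96
rgb(57, 201, 96) = #39C960.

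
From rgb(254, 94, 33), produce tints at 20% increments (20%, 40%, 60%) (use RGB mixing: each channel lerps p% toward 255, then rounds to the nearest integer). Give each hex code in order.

20%: (254→254, 94 + 32.2 = 126.2→126, 33 + 44.4 = 77.4→77) → #fe7e4d
40%: (254→254, 94 + 64.4 = 158.4→158, 33 + 88.8 = 121.8→122) → #fe9e7a
60%: (254 + 0.6 = 254.6→255, 94 + 96.6 = 190.6→191, 33 + 133.2 = 166.2→166) → #ffbfa6

#fe7e4d, #fe9e7a, #ffbfa6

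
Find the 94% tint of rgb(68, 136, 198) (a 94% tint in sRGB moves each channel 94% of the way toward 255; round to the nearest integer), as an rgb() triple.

A 94% tint moves each channel 94% toward 255:
  R: 68 + 0.94×(255−68) = 68 + 175.78 = 243.78 → 244
  G: 136 + 0.94×(255−136) = 136 + 111.86 = 247.86 → 248
  B: 198 + 53.58 = 251.58 → 252

rgb(244, 248, 252)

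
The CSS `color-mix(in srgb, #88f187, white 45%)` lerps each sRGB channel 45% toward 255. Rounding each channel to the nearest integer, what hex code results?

#bef7bd

#88f187 is rgb(136, 241, 135).
Lerp each channel 45% toward 255:
  R: 136 + 0.45×(255−136) = 136 + 53.55 = 189.55 → 190
  G: 241 + 0.45×(255−241) = 241 + 6.3 = 247.3 → 247
  B: 135 + 0.45×(255−135) = 135 + 54 = 189 → 189
rgb(190, 247, 189) = #bef7bd.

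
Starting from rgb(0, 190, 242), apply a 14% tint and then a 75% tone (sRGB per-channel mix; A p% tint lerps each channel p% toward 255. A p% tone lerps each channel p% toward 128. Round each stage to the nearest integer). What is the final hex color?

Per channel, c → c + 0.14(255 − c):
  R: 0 + 0.14×(255−0) = 0 + 35.7 = 35.7 → 36
  G: 190 + 9.1 = 199.1 → 199
  B: 242 + 0.14×(255−242) = 242 + 1.82 = 243.82 → 244
After the tint: rgb(36, 199, 244) = #24c7f4.
A 75% tone moves each channel 75% toward 128:
  R: 36 + 0.75×(128−36) = 36 + 69 = 105 → 105
  G: 199 − 53.25 = 145.75 → 146
  B: 244 + 0.75×(128−244) = 244 − 87 = 157 → 157
rgb(105, 146, 157) = #69929d.

#69929d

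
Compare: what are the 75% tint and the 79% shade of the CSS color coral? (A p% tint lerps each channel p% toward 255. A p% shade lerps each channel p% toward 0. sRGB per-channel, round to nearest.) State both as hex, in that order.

CSS coral is rgb(255, 127, 80).
75% tint:
  R: 255 + 0.75×(255−255) = 255 + 0 = 255 → 255
  G: 127 + 0.75×(255−127) = 127 + 96 = 223 → 223
  B: 80 + 0.75×(255−80) = 80 + 131.25 = 211.25 → 211
  → #ffdfd3
79% shade:
  R: 255 − 201.45 = 53.55 → 54
  G: 127 + 0.79×(0−127) = 127 − 100.33 = 26.67 → 27
  B: 80 + 0.79×(0−80) = 80 − 63.2 = 16.8 → 17
  → #361b11

#ffdfd3, #361b11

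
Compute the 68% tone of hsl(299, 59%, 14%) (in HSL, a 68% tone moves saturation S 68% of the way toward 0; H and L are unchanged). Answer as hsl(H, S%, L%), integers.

hsl(299, 19%, 14%)

S moves 68% from 59 toward 0: 59 − 40.12 = 18.88 → 19.
H and L are unchanged.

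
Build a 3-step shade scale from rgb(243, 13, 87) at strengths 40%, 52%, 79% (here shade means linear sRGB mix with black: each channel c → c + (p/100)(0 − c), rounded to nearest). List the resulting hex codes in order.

#920834, #75062A, #330312

40%: (243 − 97.2 = 145.8→146, 13 − 5.2 = 7.8→8, 87 − 34.8 = 52.2→52) → #920834
52%: (243 − 126.36 = 116.64→117, 13 − 6.76 = 6.24→6, 87 − 45.24 = 41.76→42) → #75062A
79%: (243 − 191.97 = 51.03→51, 13 − 10.27 = 2.73→3, 87 − 68.73 = 18.27→18) → #330312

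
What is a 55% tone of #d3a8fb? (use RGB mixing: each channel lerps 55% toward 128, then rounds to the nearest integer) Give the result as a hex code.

#d3a8fb is rgb(211, 168, 251).
Lerp each channel 55% toward 128:
  R: 211 + 0.55×(128−211) = 211 − 45.65 = 165.35 → 165
  G: 168 − 22 = 146 → 146
  B: 251 − 67.65 = 183.35 → 183
rgb(165, 146, 183) = #a592b7.

#a592b7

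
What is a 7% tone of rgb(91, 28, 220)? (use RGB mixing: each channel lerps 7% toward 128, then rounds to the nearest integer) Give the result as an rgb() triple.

Lerp each channel 7% toward 128:
  R: 91 + 0.07×(128−91) = 91 + 2.59 = 93.59 → 94
  G: 28 + 0.07×(128−28) = 28 + 7 = 35 → 35
  B: 220 + 0.07×(128−220) = 220 − 6.44 = 213.56 → 214

rgb(94, 35, 214)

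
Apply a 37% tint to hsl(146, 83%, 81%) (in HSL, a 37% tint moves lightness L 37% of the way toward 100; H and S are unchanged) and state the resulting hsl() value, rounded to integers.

L moves 37% from 81 toward 100: 81 + 7.03 = 88.03 → 88.
H and S are unchanged.

hsl(146, 83%, 88%)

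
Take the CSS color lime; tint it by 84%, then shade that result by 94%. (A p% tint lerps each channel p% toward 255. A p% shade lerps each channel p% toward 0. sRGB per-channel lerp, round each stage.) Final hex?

#0d0f0d

CSS lime is rgb(0, 255, 0).
Lerp each channel 84% toward 255:
  R: 0 + 214.2 = 214.2 → 214
  G: 255 + 0.84×(255−255) = 255 + 0 = 255 → 255
  B: 0 + 0.84×(255−0) = 0 + 214.2 = 214.2 → 214
After the tint: rgb(214, 255, 214) = #d6ffd6.
Lerp each channel 94% toward 0:
  R: 214 + 0.94×(0−214) = 214 − 201.16 = 12.84 → 13
  G: 255 + 0.94×(0−255) = 255 − 239.7 = 15.3 → 15
  B: 214 + 0.94×(0−214) = 214 − 201.16 = 12.84 → 13
rgb(13, 15, 13) = #0d0f0d.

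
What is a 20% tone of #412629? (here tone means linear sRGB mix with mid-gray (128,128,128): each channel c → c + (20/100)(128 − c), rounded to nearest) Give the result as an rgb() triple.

rgb(78, 56, 58)

#412629 is rgb(65, 38, 41).
Lerp each channel 20% toward 128:
  R: 65 + 12.6 = 77.6 → 78
  G: 38 + 0.2×(128−38) = 38 + 18 = 56 → 56
  B: 41 + 0.2×(128−41) = 41 + 17.4 = 58.4 → 58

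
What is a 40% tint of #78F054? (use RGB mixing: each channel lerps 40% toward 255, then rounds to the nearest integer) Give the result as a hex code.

#AEF698

#78F054 is rgb(120, 240, 84).
A 40% tint moves each channel 40% toward 255:
  R: 120 + 0.4×(255−120) = 120 + 54 = 174 → 174
  G: 240 + 0.4×(255−240) = 240 + 6 = 246 → 246
  B: 84 + 0.4×(255−84) = 84 + 68.4 = 152.4 → 152
rgb(174, 246, 152) = #AEF698.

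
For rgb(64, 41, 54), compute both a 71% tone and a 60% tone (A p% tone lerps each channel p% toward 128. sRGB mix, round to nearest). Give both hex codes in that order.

71% tone:
  R: 64 + 45.44 = 109.44 → 109
  G: 41 + 0.71×(128−41) = 41 + 61.77 = 102.77 → 103
  B: 54 + 0.71×(128−54) = 54 + 52.54 = 106.54 → 107
  → #6d676b
60% tone:
  R: 64 + 0.6×(128−64) = 64 + 38.4 = 102.4 → 102
  G: 41 + 0.6×(128−41) = 41 + 52.2 = 93.2 → 93
  B: 54 + 0.6×(128−54) = 54 + 44.4 = 98.4 → 98
  → #665d62

#6d676b, #665d62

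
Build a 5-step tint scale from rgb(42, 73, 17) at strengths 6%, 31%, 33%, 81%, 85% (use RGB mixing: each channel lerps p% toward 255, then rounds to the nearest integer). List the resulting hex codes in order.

6%: (42 + 12.78 = 54.78→55, 73 + 10.92 = 83.92→84, 17 + 14.28 = 31.28→31) → #37541f
31%: (42 + 66.03 = 108.03→108, 73 + 56.42 = 129.42→129, 17 + 73.78 = 90.78→91) → #6c815b
33%: (42 + 70.29 = 112.29→112, 73 + 60.06 = 133.06→133, 17 + 78.54 = 95.54→96) → #708560
81%: (42 + 172.53 = 214.53→215, 73 + 147.42 = 220.42→220, 17 + 192.78 = 209.78→210) → #d7dcd2
85%: (42 + 181.05 = 223.05→223, 73 + 154.7 = 227.7→228, 17 + 202.3 = 219.3→219) → #dfe4db

#37541f, #6c815b, #708560, #d7dcd2, #dfe4db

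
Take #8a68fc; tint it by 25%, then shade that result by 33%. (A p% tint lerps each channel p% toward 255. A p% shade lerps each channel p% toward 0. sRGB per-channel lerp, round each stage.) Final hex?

#705faa

#8a68fc is rgb(138, 104, 252).
Lerp each channel 25% toward 255:
  R: 138 + 0.25×(255−138) = 138 + 29.25 = 167.25 → 167
  G: 104 + 0.25×(255−104) = 104 + 37.75 = 141.75 → 142
  B: 252 + 0.25×(255−252) = 252 + 0.75 = 252.75 → 253
After the tint: rgb(167, 142, 253) = #a78efd.
Lerp each channel 33% toward 0:
  R: 167 + 0.33×(0−167) = 167 − 55.11 = 111.89 → 112
  G: 142 + 0.33×(0−142) = 142 − 46.86 = 95.14 → 95
  B: 253 + 0.33×(0−253) = 253 − 83.49 = 169.51 → 170
rgb(112, 95, 170) = #705faa.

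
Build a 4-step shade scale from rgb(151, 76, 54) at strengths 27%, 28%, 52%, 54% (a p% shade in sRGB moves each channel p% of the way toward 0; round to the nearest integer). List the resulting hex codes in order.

27%: (151 − 40.77 = 110.23→110, 76 − 20.52 = 55.48→55, 54 − 14.58 = 39.42→39) → #6e3727
28%: (151 − 42.28 = 108.72→109, 76 − 21.28 = 54.72→55, 54 − 15.12 = 38.88→39) → #6d3727
52%: (151 − 78.52 = 72.48→72, 76 − 39.52 = 36.48→36, 54 − 28.08 = 25.92→26) → #48241a
54%: (151 − 81.54 = 69.46→69, 76 − 41.04 = 34.96→35, 54 − 29.16 = 24.84→25) → #452319

#6e3727, #6d3727, #48241a, #452319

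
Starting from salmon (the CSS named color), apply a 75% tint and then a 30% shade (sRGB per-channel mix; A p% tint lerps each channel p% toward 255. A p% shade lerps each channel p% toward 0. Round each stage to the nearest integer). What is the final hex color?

CSS salmon is rgb(250, 128, 114).
A 75% tint moves each channel 75% toward 255:
  R: 250 + 0.75×(255−250) = 250 + 3.75 = 253.75 → 254
  G: 128 + 0.75×(255−128) = 128 + 95.25 = 223.25 → 223
  B: 114 + 0.75×(255−114) = 114 + 105.75 = 219.75 → 220
After the tint: rgb(254, 223, 220) = #fedfdc.
Lerp each channel 30% toward 0:
  R: 254 − 76.2 = 177.8 → 178
  G: 223 − 66.9 = 156.1 → 156
  B: 220 − 66 = 154 → 154
rgb(178, 156, 154) = #b29c9a.

#b29c9a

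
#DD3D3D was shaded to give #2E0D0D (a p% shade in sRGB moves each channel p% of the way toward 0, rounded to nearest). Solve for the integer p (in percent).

#DD3D3D is rgb(221, 61, 61); #2E0D0D is rgb(46, 13, 13).
On the R channel (widest range): 46 ≈ 221 + (p/100)(0 − 221), so p ≈ 100×(46 − 221)/(0 − 221) = -17500/-221 = 79.19.
p = 79 reproduces all three channels after rounding.

79%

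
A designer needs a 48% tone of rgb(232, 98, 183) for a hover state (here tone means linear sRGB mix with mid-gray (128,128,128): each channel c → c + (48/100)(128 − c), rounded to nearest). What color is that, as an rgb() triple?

rgb(182, 112, 157)

Per channel, c → c + 0.48(128 − c):
  R: 232 − 49.92 = 182.08 → 182
  G: 98 + 0.48×(128−98) = 98 + 14.4 = 112.4 → 112
  B: 183 + 0.48×(128−183) = 183 − 26.4 = 156.6 → 157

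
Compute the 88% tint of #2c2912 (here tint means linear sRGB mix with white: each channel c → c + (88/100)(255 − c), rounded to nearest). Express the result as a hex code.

#e6e5e3

#2c2912 is rgb(44, 41, 18).
An 88% tint moves each channel 88% toward 255:
  R: 44 + 0.88×(255−44) = 44 + 185.68 = 229.68 → 230
  G: 41 + 0.88×(255−41) = 41 + 188.32 = 229.32 → 229
  B: 18 + 0.88×(255−18) = 18 + 208.56 = 226.56 → 227
rgb(230, 229, 227) = #e6e5e3.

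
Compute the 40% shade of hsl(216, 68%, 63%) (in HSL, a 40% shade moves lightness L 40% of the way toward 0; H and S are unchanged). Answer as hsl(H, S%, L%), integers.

hsl(216, 68%, 38%)

L moves 40% from 63 toward 0: 63 − 25.2 = 37.8 → 38.
H and S are unchanged.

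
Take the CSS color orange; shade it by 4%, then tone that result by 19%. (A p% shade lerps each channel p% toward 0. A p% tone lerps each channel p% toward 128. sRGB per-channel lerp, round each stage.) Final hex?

CSS orange is rgb(255, 165, 0).
Per channel, c → c + 0.04(0 − c):
  R: 255 + 0.04×(0−255) = 255 − 10.2 = 244.8 → 245
  G: 165 + 0.04×(0−165) = 165 − 6.6 = 158.4 → 158
  B: 0 + 0.04×(0−0) = 0 + 0 = 0 → 0
After the shade: rgb(245, 158, 0) = #f59e00.
Per channel, c → c + 0.19(128 − c):
  R: 245 + 0.19×(128−245) = 245 − 22.23 = 222.77 → 223
  G: 158 + 0.19×(128−158) = 158 − 5.7 = 152.3 → 152
  B: 0 + 24.32 = 24.32 → 24
rgb(223, 152, 24) = #df9818.

#df9818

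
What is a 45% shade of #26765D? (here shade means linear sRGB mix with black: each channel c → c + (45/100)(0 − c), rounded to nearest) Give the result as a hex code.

#26765D is rgb(38, 118, 93).
A 45% shade moves each channel 45% toward 0:
  R: 38 + 0.45×(0−38) = 38 − 17.1 = 20.9 → 21
  G: 118 + 0.45×(0−118) = 118 − 53.1 = 64.9 → 65
  B: 93 + 0.45×(0−93) = 93 − 41.85 = 51.15 → 51
rgb(21, 65, 51) = #154133.

#154133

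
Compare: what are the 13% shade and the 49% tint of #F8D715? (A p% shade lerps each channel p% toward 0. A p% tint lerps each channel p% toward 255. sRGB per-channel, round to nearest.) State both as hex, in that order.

#D8BB12, #FBEB88

#F8D715 is rgb(248, 215, 21).
13% shade:
  R: 248 + 0.13×(0−248) = 248 − 32.24 = 215.76 → 216
  G: 215 + 0.13×(0−215) = 215 − 27.95 = 187.05 → 187
  B: 21 + 0.13×(0−21) = 21 − 2.73 = 18.27 → 18
  → #D8BB12
49% tint:
  R: 248 + 0.49×(255−248) = 248 + 3.43 = 251.43 → 251
  G: 215 + 0.49×(255−215) = 215 + 19.6 = 234.6 → 235
  B: 21 + 0.49×(255−21) = 21 + 114.66 = 135.66 → 136
  → #FBEB88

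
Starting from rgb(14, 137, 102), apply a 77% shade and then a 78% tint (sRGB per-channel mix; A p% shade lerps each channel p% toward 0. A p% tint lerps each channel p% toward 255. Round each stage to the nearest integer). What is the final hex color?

#C8CECC

Per channel, c → c + 0.77(0 − c):
  R: 14 + 0.77×(0−14) = 14 − 10.78 = 3.22 → 3
  G: 137 − 105.49 = 31.51 → 32
  B: 102 + 0.77×(0−102) = 102 − 78.54 = 23.46 → 23
After the shade: rgb(3, 32, 23) = #032017.
A 78% tint moves each channel 78% toward 255:
  R: 3 + 196.56 = 199.56 → 200
  G: 32 + 0.78×(255−32) = 32 + 173.94 = 205.94 → 206
  B: 23 + 0.78×(255−23) = 23 + 180.96 = 203.96 → 204
rgb(200, 206, 204) = #C8CECC.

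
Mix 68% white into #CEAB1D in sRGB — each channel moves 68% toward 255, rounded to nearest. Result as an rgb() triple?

#CEAB1D is rgb(206, 171, 29).
Per channel, c → c + 0.68(255 − c):
  R: 206 + 0.68×(255−206) = 206 + 33.32 = 239.32 → 239
  G: 171 + 0.68×(255−171) = 171 + 57.12 = 228.12 → 228
  B: 29 + 0.68×(255−29) = 29 + 153.68 = 182.68 → 183

rgb(239, 228, 183)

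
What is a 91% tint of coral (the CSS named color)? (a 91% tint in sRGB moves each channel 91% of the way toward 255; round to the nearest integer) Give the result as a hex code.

#fff3ef

CSS coral is rgb(255, 127, 80).
Lerp each channel 91% toward 255:
  R: 255 + 0 = 255 → 255
  G: 127 + 116.48 = 243.48 → 243
  B: 80 + 0.91×(255−80) = 80 + 159.25 = 239.25 → 239
rgb(255, 243, 239) = #fff3ef.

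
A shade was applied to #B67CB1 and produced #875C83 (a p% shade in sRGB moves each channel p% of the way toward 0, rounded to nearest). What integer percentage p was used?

#B67CB1 is rgb(182, 124, 177); #875C83 is rgb(135, 92, 131).
On the R channel (widest range): 135 ≈ 182 + (p/100)(0 − 182), so p ≈ 100×(135 − 182)/(0 − 182) = -4700/-182 = 25.82.
p = 26 reproduces all three channels after rounding.

26%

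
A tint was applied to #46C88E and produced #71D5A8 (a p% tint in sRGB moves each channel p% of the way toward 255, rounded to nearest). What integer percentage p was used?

#46C88E is rgb(70, 200, 142); #71D5A8 is rgb(113, 213, 168).
On the R channel (widest range): 113 ≈ 70 + (p/100)(255 − 70), so p ≈ 100×(113 − 70)/(255 − 70) = 4300/185 = 23.24.
p = 23 reproduces all three channels after rounding.

23%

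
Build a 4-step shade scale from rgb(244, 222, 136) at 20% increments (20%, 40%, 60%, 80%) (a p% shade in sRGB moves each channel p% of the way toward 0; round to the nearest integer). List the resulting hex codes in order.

#C3B26D, #928552, #625936, #312C1B

20%: (244 − 48.8 = 195.2→195, 222 − 44.4 = 177.6→178, 136 − 27.2 = 108.8→109) → #C3B26D
40%: (244 − 97.6 = 146.4→146, 222 − 88.8 = 133.2→133, 136 − 54.4 = 81.6→82) → #928552
60%: (244 − 146.4 = 97.6→98, 222 − 133.2 = 88.8→89, 136 − 81.6 = 54.4→54) → #625936
80%: (244 − 195.2 = 48.8→49, 222 − 177.6 = 44.4→44, 136 − 108.8 = 27.2→27) → #312C1B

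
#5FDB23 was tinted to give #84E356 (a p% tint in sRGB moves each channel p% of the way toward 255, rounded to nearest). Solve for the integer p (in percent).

#5FDB23 is rgb(95, 219, 35); #84E356 is rgb(132, 227, 86).
On the B channel (widest range): 86 ≈ 35 + (p/100)(255 − 35), so p ≈ 100×(86 − 35)/(255 − 35) = 5100/220 = 23.18.
p = 23 reproduces all three channels after rounding.

23%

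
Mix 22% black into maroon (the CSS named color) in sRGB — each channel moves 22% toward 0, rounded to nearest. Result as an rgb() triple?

CSS maroon is rgb(128, 0, 0).
Per channel, c → c + 0.22(0 − c):
  R: 128 + 0.22×(0−128) = 128 − 28.16 = 99.84 → 100
  G: 0 + 0 = 0 → 0
  B: 0 + 0 = 0 → 0

rgb(100, 0, 0)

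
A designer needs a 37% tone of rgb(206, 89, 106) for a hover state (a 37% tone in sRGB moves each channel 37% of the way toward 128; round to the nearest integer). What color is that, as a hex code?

Per channel, c → c + 0.37(128 − c):
  R: 206 + 0.37×(128−206) = 206 − 28.86 = 177.14 → 177
  G: 89 + 0.37×(128−89) = 89 + 14.43 = 103.43 → 103
  B: 106 + 8.14 = 114.14 → 114
rgb(177, 103, 114) = #b16772.

#b16772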